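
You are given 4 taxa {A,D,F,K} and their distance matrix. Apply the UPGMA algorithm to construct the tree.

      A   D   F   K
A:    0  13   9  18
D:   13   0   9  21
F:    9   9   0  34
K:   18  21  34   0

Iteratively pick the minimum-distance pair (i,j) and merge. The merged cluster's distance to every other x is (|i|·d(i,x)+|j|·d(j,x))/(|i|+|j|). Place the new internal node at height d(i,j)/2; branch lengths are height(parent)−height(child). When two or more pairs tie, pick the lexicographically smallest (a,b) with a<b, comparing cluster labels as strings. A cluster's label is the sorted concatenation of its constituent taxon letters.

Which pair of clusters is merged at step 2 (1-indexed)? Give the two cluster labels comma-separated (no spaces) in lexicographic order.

AF,D

iteration 1: select A,F (d=9); attach at lengths (9/2, 9/2); label the merged cluster AF
  updated: d(AF,D)=11, d(AF,K)=26
iteration 2: select AF,D (d=11); attach at lengths (1, 11/2); label the merged cluster ADF
  updated: d(ADF,K)=73/3
iteration 3: select ADF,K (d=73/3); attach at lengths (20/3, 73/6); label the merged cluster ADFK
final tree: (((A:9/2,F:9/2):1,D:11/2):20/3,K:73/6)
total length: 103/3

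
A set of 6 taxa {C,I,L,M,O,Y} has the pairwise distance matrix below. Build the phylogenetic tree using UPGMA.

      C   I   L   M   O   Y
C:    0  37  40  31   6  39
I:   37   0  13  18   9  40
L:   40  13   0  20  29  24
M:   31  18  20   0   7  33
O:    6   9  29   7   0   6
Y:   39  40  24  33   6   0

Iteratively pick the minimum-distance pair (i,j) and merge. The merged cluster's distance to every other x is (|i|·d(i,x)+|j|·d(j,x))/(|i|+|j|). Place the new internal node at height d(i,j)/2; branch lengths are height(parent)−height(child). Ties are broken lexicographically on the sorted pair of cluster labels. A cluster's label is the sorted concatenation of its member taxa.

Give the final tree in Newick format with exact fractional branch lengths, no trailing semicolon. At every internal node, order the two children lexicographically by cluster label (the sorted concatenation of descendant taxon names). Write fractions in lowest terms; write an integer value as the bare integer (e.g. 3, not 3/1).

iteration 1: select C,O (d=6); attach at lengths (3, 3); label the merged cluster CO
  updated: d(CO,I)=23, d(CO,L)=69/2, d(CO,M)=19, d(CO,Y)=45/2
iteration 2: select I,L (d=13); attach at lengths (13/2, 13/2); label the merged cluster IL
  updated: d(CO,IL)=115/4, d(IL,M)=19, d(IL,Y)=32
iteration 3: select CO,M (d=19); attach at lengths (13/2, 19/2); label the merged cluster CMO
  updated: d(CMO,IL)=51/2, d(CMO,Y)=26
iteration 4: select CMO,IL (d=51/2); attach at lengths (13/4, 25/4); label the merged cluster CILMO
  updated: d(CILMO,Y)=142/5
iteration 5: select CILMO,Y (d=142/5); attach at lengths (29/20, 71/5); label the merged cluster CILMOY
final tree: ((((C:3,O:3):13/2,M:19/2):13/4,(I:13/2,L:13/2):25/4):29/20,Y:71/5)
total length: 1203/20

((((C:3,O:3):13/2,M:19/2):13/4,(I:13/2,L:13/2):25/4):29/20,Y:71/5)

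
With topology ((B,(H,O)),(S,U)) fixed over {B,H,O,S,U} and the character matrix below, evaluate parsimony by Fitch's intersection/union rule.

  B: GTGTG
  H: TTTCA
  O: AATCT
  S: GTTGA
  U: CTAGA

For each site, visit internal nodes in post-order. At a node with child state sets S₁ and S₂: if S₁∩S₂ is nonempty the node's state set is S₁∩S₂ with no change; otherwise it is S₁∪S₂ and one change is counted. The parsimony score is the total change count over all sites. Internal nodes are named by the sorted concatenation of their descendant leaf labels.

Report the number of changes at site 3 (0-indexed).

[col 0] HO: children H:{T}, O:{A} ∪→ {A,T}; cost 1
[col 0] BHO: children B:{G}, HO:{A,T} ∪→ {A,G,T}; cost 1
[col 0] SU: children S:{G}, U:{C} ∪→ {C,G}; cost 1
[col 0] BHOSU: children BHO:{A,G,T}, SU:{C,G} ∩→ {G}; cost 0
[col 1] HO: children H:{T}, O:{A} ∪→ {A,T}; cost 1
[col 1] BHO: children B:{T}, HO:{A,T} ∩→ {T}; cost 0
[col 1] SU: children S:{T}, U:{T} ∩→ {T}; cost 0
[col 1] BHOSU: children BHO:{T}, SU:{T} ∩→ {T}; cost 0
[col 2] HO: children H:{T}, O:{T} ∩→ {T}; cost 0
[col 2] BHO: children B:{G}, HO:{T} ∪→ {G,T}; cost 1
[col 2] SU: children S:{T}, U:{A} ∪→ {A,T}; cost 1
[col 2] BHOSU: children BHO:{G,T}, SU:{A,T} ∩→ {T}; cost 0
[col 3] HO: children H:{C}, O:{C} ∩→ {C}; cost 0
[col 3] BHO: children B:{T}, HO:{C} ∪→ {C,T}; cost 1
[col 3] SU: children S:{G}, U:{G} ∩→ {G}; cost 0
[col 3] BHOSU: children BHO:{C,T}, SU:{G} ∪→ {C,G,T}; cost 1
[col 4] HO: children H:{A}, O:{T} ∪→ {A,T}; cost 1
[col 4] BHO: children B:{G}, HO:{A,T} ∪→ {A,G,T}; cost 1
[col 4] SU: children S:{A}, U:{A} ∩→ {A}; cost 0
[col 4] BHOSU: children BHO:{A,G,T}, SU:{A} ∩→ {A}; cost 0
per-site changes: [3, 1, 2, 2, 2]; total = 10

2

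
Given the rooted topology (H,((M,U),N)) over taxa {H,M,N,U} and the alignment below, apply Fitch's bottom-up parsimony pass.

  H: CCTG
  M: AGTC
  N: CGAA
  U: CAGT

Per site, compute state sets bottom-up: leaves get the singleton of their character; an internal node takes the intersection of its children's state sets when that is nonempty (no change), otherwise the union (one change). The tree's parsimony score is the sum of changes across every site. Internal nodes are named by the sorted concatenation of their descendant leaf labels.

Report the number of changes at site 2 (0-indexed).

2

MU@0: {A} ∪ {C} = {A,C} (union, +1)
MNU@0: {A,C} ∩ {C} = {C} (intersection, +0)
HMNU@0: {C} ∩ {C} = {C} (intersection, +0)
MU@1: {G} ∪ {A} = {A,G} (union, +1)
MNU@1: {A,G} ∩ {G} = {G} (intersection, +0)
HMNU@1: {C} ∪ {G} = {C,G} (union, +1)
MU@2: {T} ∪ {G} = {G,T} (union, +1)
MNU@2: {G,T} ∪ {A} = {A,G,T} (union, +1)
HMNU@2: {T} ∩ {A,G,T} = {T} (intersection, +0)
MU@3: {C} ∪ {T} = {C,T} (union, +1)
MNU@3: {C,T} ∪ {A} = {A,C,T} (union, +1)
HMNU@3: {G} ∪ {A,C,T} = {A,C,G,T} (union, +1)
per-site changes: [1, 2, 2, 3]; total = 8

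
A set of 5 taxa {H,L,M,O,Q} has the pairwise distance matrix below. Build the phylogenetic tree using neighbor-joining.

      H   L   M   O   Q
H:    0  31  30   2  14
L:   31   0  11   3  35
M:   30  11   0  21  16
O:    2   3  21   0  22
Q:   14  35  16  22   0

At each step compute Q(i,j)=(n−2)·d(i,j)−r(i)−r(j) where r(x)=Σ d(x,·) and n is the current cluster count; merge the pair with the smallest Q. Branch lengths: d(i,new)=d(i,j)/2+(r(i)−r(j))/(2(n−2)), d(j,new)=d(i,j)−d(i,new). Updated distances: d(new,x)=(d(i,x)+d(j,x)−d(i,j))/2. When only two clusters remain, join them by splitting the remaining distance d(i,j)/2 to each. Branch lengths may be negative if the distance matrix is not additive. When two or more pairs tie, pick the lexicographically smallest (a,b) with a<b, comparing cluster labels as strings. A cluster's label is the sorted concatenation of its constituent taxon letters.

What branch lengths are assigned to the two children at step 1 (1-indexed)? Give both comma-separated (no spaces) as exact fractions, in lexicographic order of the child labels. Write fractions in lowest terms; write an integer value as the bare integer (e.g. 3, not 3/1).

iteration 1: select L,M (d=11, Q=-125); attach at lengths (35/6, 31/6); label the merged cluster LM
  updated: d(H,LM)=25, d(LM,O)=13/2, d(LM,Q)=20
iteration 2: select H,Q (d=14, Q=-69); attach at lengths (13/4, 43/4); label the merged cluster HQ
  updated: d(HQ,LM)=31/2, d(HQ,O)=5
iteration 3: select HQ,LM (d=31/2, Q=-27); attach at lengths (7, 17/2); label the merged cluster HLMQ
  updated: d(HLMQ,O)=-2
iteration 4: select HLMQ,O (d=-2); attach at lengths (-1, -1); label the merged cluster HLMOQ
final tree: (((H:13/4,Q:43/4):7,(L:35/6,M:31/6):17/2):-1,O:-1)
total length: 77/2

35/6,31/6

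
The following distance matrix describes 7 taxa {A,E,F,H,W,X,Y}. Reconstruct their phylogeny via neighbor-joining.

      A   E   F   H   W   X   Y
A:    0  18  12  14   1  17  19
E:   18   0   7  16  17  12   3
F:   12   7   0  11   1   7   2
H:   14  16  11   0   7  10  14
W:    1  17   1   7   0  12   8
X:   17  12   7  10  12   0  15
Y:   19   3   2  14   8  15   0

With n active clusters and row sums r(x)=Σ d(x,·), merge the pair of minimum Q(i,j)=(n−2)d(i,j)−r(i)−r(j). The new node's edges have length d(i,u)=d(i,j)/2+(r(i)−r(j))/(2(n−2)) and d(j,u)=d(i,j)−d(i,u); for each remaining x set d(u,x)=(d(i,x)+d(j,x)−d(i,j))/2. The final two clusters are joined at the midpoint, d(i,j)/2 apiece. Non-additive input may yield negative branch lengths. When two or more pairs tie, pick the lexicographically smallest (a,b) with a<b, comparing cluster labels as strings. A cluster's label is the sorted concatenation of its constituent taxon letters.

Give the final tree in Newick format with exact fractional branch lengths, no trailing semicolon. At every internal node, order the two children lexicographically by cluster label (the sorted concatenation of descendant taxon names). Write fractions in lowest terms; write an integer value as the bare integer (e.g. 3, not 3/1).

iteration 1: select A,W (d=1, Q=-122); attach at lengths (4, -3); label the merged cluster AW
  updated: d(AW,E)=17, d(AW,F)=6, d(AW,H)=10, d(AW,X)=14, d(AW,Y)=13
iteration 2: select E,Y (d=3, Q=-90); attach at lengths (5/2, 1/2); label the merged cluster EY
  updated: d(AW,EY)=27/2, d(EY,F)=3, d(EY,H)=27/2, d(EY,X)=12
iteration 3: select EY,F (d=3, Q=-60); attach at lengths (4, -1); label the merged cluster EFY
  updated: d(AW,EFY)=33/4, d(EFY,H)=43/4, d(EFY,X)=8
iteration 4: select AW,H (d=10, Q=-43); attach at lengths (43/8, 37/8); label the merged cluster AHW
  updated: d(AHW,EFY)=9/2, d(AHW,X)=7
iteration 5: select AHW,EFY (d=9/2, Q=-39/2); attach at lengths (7/4, 11/4); label the merged cluster AEFHWY
  updated: d(AEFHWY,X)=21/4
iteration 6: select AEFHWY,X (d=21/4); attach at lengths (21/8, 21/8); label the merged cluster AEFHWXY
final tree: ((((A:4,W:-3):43/8,H:37/8):7/4,((E:5/2,Y:1/2):4,F:-1):11/4):21/8,X:21/8)
total length: 107/4

((((A:4,W:-3):43/8,H:37/8):7/4,((E:5/2,Y:1/2):4,F:-1):11/4):21/8,X:21/8)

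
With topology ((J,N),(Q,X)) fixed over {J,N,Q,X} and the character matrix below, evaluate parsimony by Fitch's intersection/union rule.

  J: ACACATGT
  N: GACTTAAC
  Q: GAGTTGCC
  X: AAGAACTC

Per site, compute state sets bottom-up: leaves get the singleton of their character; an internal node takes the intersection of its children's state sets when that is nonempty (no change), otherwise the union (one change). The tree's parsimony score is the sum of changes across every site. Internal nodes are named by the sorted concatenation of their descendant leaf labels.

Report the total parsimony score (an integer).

16

JN@0: {A} ∪ {G} = {A,G} (union, +1)
QX@0: {G} ∪ {A} = {A,G} (union, +1)
JNQX@0: {A,G} ∩ {A,G} = {A,G} (intersection, +0)
JN@1: {C} ∪ {A} = {A,C} (union, +1)
QX@1: {A} ∩ {A} = {A} (intersection, +0)
JNQX@1: {A,C} ∩ {A} = {A} (intersection, +0)
JN@2: {A} ∪ {C} = {A,C} (union, +1)
QX@2: {G} ∩ {G} = {G} (intersection, +0)
JNQX@2: {A,C} ∪ {G} = {A,C,G} (union, +1)
JN@3: {C} ∪ {T} = {C,T} (union, +1)
QX@3: {T} ∪ {A} = {A,T} (union, +1)
JNQX@3: {C,T} ∩ {A,T} = {T} (intersection, +0)
JN@4: {A} ∪ {T} = {A,T} (union, +1)
QX@4: {T} ∪ {A} = {A,T} (union, +1)
JNQX@4: {A,T} ∩ {A,T} = {A,T} (intersection, +0)
JN@5: {T} ∪ {A} = {A,T} (union, +1)
QX@5: {G} ∪ {C} = {C,G} (union, +1)
JNQX@5: {A,T} ∪ {C,G} = {A,C,G,T} (union, +1)
JN@6: {G} ∪ {A} = {A,G} (union, +1)
QX@6: {C} ∪ {T} = {C,T} (union, +1)
JNQX@6: {A,G} ∪ {C,T} = {A,C,G,T} (union, +1)
JN@7: {T} ∪ {C} = {C,T} (union, +1)
QX@7: {C} ∩ {C} = {C} (intersection, +0)
JNQX@7: {C,T} ∩ {C} = {C} (intersection, +0)
per-site changes: [2, 1, 2, 2, 2, 3, 3, 1]; total = 16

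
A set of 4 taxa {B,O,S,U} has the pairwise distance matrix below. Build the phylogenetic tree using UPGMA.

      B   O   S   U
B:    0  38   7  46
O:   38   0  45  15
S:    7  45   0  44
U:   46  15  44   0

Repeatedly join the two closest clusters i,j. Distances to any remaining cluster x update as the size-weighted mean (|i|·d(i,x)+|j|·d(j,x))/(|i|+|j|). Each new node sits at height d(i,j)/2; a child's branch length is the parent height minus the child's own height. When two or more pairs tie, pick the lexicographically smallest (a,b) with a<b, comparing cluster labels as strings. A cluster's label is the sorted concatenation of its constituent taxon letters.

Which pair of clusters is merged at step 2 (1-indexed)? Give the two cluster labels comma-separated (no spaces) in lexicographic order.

O,U

1. join B+S (d=7) ⇒ BS; edges |B|=7/2, |S|=7/2
  updated: d(BS,O)=83/2, d(BS,U)=45
2. join O+U (d=15) ⇒ OU; edges |O|=15/2, |U|=15/2
  updated: d(BS,OU)=173/4
3. join BS+OU (d=173/4) ⇒ BOSU; edges |BS|=145/8, |OU|=113/8
final tree: ((B:7/2,S:7/2):145/8,(O:15/2,U:15/2):113/8)
total length: 217/4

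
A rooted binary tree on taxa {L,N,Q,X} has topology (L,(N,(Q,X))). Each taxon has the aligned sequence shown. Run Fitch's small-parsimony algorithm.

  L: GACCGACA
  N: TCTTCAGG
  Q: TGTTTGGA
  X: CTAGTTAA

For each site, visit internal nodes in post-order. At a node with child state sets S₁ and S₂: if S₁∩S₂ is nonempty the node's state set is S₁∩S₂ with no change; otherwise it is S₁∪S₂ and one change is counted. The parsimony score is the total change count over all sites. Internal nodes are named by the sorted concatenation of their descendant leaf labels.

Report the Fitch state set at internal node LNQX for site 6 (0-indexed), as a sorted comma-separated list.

C,G

QX@0: {T} ∪ {C} = {C,T} (union, +1)
NQX@0: {T} ∩ {C,T} = {T} (intersection, +0)
LNQX@0: {G} ∪ {T} = {G,T} (union, +1)
QX@1: {G} ∪ {T} = {G,T} (union, +1)
NQX@1: {C} ∪ {G,T} = {C,G,T} (union, +1)
LNQX@1: {A} ∪ {C,G,T} = {A,C,G,T} (union, +1)
QX@2: {T} ∪ {A} = {A,T} (union, +1)
NQX@2: {T} ∩ {A,T} = {T} (intersection, +0)
LNQX@2: {C} ∪ {T} = {C,T} (union, +1)
QX@3: {T} ∪ {G} = {G,T} (union, +1)
NQX@3: {T} ∩ {G,T} = {T} (intersection, +0)
LNQX@3: {C} ∪ {T} = {C,T} (union, +1)
QX@4: {T} ∩ {T} = {T} (intersection, +0)
NQX@4: {C} ∪ {T} = {C,T} (union, +1)
LNQX@4: {G} ∪ {C,T} = {C,G,T} (union, +1)
QX@5: {G} ∪ {T} = {G,T} (union, +1)
NQX@5: {A} ∪ {G,T} = {A,G,T} (union, +1)
LNQX@5: {A} ∩ {A,G,T} = {A} (intersection, +0)
QX@6: {G} ∪ {A} = {A,G} (union, +1)
NQX@6: {G} ∩ {A,G} = {G} (intersection, +0)
LNQX@6: {C} ∪ {G} = {C,G} (union, +1)
QX@7: {A} ∩ {A} = {A} (intersection, +0)
NQX@7: {G} ∪ {A} = {A,G} (union, +1)
LNQX@7: {A} ∩ {A,G} = {A} (intersection, +0)
per-site changes: [2, 3, 2, 2, 2, 2, 2, 1]; total = 16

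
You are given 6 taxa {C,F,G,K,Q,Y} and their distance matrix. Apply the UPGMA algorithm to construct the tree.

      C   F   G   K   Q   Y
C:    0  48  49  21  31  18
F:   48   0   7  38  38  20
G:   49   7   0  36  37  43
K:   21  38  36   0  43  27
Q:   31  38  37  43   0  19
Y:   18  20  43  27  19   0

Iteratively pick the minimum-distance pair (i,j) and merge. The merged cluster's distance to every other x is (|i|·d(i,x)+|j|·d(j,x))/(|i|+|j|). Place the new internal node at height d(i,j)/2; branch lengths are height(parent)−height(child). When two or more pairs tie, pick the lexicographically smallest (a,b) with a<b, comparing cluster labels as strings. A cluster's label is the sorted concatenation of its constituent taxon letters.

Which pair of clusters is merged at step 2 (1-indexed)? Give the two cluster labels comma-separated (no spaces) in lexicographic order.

step 1: merge (F,G) at d=7; branch lengths F→7/2, G→7/2; new cluster FG
  updated: d(C,FG)=97/2, d(FG,K)=37, d(FG,Q)=75/2, d(FG,Y)=63/2
step 2: merge (C,Y) at d=18; branch lengths C→9, Y→9; new cluster CY
  updated: d(CY,FG)=40, d(CY,K)=24, d(CY,Q)=25
step 3: merge (CY,K) at d=24; branch lengths CY→3, K→12; new cluster CKY
  updated: d(CKY,FG)=39, d(CKY,Q)=31
step 4: merge (CKY,Q) at d=31; branch lengths CKY→7/2, Q→31/2; new cluster CKQY
  updated: d(CKQY,FG)=309/8
step 5: merge (CKQY,FG) at d=309/8; branch lengths CKQY→61/16, FG→253/16; new cluster CFGKQY
final tree: ((((C:9,Y:9):3,K:12):7/2,Q:31/2):61/16,(F:7/2,G:7/2):253/16)
total length: 629/8

C,Y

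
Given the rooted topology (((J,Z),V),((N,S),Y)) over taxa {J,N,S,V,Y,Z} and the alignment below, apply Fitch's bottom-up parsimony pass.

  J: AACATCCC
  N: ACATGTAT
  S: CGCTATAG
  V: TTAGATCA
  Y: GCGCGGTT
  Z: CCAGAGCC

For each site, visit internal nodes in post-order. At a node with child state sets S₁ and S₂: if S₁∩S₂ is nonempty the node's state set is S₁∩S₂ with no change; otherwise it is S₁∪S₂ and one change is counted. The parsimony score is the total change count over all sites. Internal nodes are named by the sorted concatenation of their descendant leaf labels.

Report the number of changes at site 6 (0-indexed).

2

[col 0] JZ: children J:{A}, Z:{C} ∪→ {A,C}; cost 1
[col 0] JVZ: children JZ:{A,C}, V:{T} ∪→ {A,C,T}; cost 1
[col 0] NS: children N:{A}, S:{C} ∪→ {A,C}; cost 1
[col 0] NSY: children NS:{A,C}, Y:{G} ∪→ {A,C,G}; cost 1
[col 0] JNSVYZ: children JVZ:{A,C,T}, NSY:{A,C,G} ∩→ {A,C}; cost 0
[col 1] JZ: children J:{A}, Z:{C} ∪→ {A,C}; cost 1
[col 1] JVZ: children JZ:{A,C}, V:{T} ∪→ {A,C,T}; cost 1
[col 1] NS: children N:{C}, S:{G} ∪→ {C,G}; cost 1
[col 1] NSY: children NS:{C,G}, Y:{C} ∩→ {C}; cost 0
[col 1] JNSVYZ: children JVZ:{A,C,T}, NSY:{C} ∩→ {C}; cost 0
[col 2] JZ: children J:{C}, Z:{A} ∪→ {A,C}; cost 1
[col 2] JVZ: children JZ:{A,C}, V:{A} ∩→ {A}; cost 0
[col 2] NS: children N:{A}, S:{C} ∪→ {A,C}; cost 1
[col 2] NSY: children NS:{A,C}, Y:{G} ∪→ {A,C,G}; cost 1
[col 2] JNSVYZ: children JVZ:{A}, NSY:{A,C,G} ∩→ {A}; cost 0
[col 3] JZ: children J:{A}, Z:{G} ∪→ {A,G}; cost 1
[col 3] JVZ: children JZ:{A,G}, V:{G} ∩→ {G}; cost 0
[col 3] NS: children N:{T}, S:{T} ∩→ {T}; cost 0
[col 3] NSY: children NS:{T}, Y:{C} ∪→ {C,T}; cost 1
[col 3] JNSVYZ: children JVZ:{G}, NSY:{C,T} ∪→ {C,G,T}; cost 1
[col 4] JZ: children J:{T}, Z:{A} ∪→ {A,T}; cost 1
[col 4] JVZ: children JZ:{A,T}, V:{A} ∩→ {A}; cost 0
[col 4] NS: children N:{G}, S:{A} ∪→ {A,G}; cost 1
[col 4] NSY: children NS:{A,G}, Y:{G} ∩→ {G}; cost 0
[col 4] JNSVYZ: children JVZ:{A}, NSY:{G} ∪→ {A,G}; cost 1
[col 5] JZ: children J:{C}, Z:{G} ∪→ {C,G}; cost 1
[col 5] JVZ: children JZ:{C,G}, V:{T} ∪→ {C,G,T}; cost 1
[col 5] NS: children N:{T}, S:{T} ∩→ {T}; cost 0
[col 5] NSY: children NS:{T}, Y:{G} ∪→ {G,T}; cost 1
[col 5] JNSVYZ: children JVZ:{C,G,T}, NSY:{G,T} ∩→ {G,T}; cost 0
[col 6] JZ: children J:{C}, Z:{C} ∩→ {C}; cost 0
[col 6] JVZ: children JZ:{C}, V:{C} ∩→ {C}; cost 0
[col 6] NS: children N:{A}, S:{A} ∩→ {A}; cost 0
[col 6] NSY: children NS:{A}, Y:{T} ∪→ {A,T}; cost 1
[col 6] JNSVYZ: children JVZ:{C}, NSY:{A,T} ∪→ {A,C,T}; cost 1
[col 7] JZ: children J:{C}, Z:{C} ∩→ {C}; cost 0
[col 7] JVZ: children JZ:{C}, V:{A} ∪→ {A,C}; cost 1
[col 7] NS: children N:{T}, S:{G} ∪→ {G,T}; cost 1
[col 7] NSY: children NS:{G,T}, Y:{T} ∩→ {T}; cost 0
[col 7] JNSVYZ: children JVZ:{A,C}, NSY:{T} ∪→ {A,C,T}; cost 1
per-site changes: [4, 3, 3, 3, 3, 3, 2, 3]; total = 24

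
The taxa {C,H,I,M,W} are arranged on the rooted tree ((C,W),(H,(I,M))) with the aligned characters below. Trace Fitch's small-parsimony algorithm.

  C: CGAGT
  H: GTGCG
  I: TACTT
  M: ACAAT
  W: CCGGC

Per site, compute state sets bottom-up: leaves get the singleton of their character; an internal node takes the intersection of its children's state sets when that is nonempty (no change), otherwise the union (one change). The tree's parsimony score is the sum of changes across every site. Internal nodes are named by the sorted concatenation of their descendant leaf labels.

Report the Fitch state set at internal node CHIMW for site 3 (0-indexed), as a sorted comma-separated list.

[col 0] CW: children C:{C}, W:{C} ∩→ {C}; cost 0
[col 0] IM: children I:{T}, M:{A} ∪→ {A,T}; cost 1
[col 0] HIM: children H:{G}, IM:{A,T} ∪→ {A,G,T}; cost 1
[col 0] CHIMW: children CW:{C}, HIM:{A,G,T} ∪→ {A,C,G,T}; cost 1
[col 1] CW: children C:{G}, W:{C} ∪→ {C,G}; cost 1
[col 1] IM: children I:{A}, M:{C} ∪→ {A,C}; cost 1
[col 1] HIM: children H:{T}, IM:{A,C} ∪→ {A,C,T}; cost 1
[col 1] CHIMW: children CW:{C,G}, HIM:{A,C,T} ∩→ {C}; cost 0
[col 2] CW: children C:{A}, W:{G} ∪→ {A,G}; cost 1
[col 2] IM: children I:{C}, M:{A} ∪→ {A,C}; cost 1
[col 2] HIM: children H:{G}, IM:{A,C} ∪→ {A,C,G}; cost 1
[col 2] CHIMW: children CW:{A,G}, HIM:{A,C,G} ∩→ {A,G}; cost 0
[col 3] CW: children C:{G}, W:{G} ∩→ {G}; cost 0
[col 3] IM: children I:{T}, M:{A} ∪→ {A,T}; cost 1
[col 3] HIM: children H:{C}, IM:{A,T} ∪→ {A,C,T}; cost 1
[col 3] CHIMW: children CW:{G}, HIM:{A,C,T} ∪→ {A,C,G,T}; cost 1
[col 4] CW: children C:{T}, W:{C} ∪→ {C,T}; cost 1
[col 4] IM: children I:{T}, M:{T} ∩→ {T}; cost 0
[col 4] HIM: children H:{G}, IM:{T} ∪→ {G,T}; cost 1
[col 4] CHIMW: children CW:{C,T}, HIM:{G,T} ∩→ {T}; cost 0
per-site changes: [3, 3, 3, 3, 2]; total = 14

A,C,G,T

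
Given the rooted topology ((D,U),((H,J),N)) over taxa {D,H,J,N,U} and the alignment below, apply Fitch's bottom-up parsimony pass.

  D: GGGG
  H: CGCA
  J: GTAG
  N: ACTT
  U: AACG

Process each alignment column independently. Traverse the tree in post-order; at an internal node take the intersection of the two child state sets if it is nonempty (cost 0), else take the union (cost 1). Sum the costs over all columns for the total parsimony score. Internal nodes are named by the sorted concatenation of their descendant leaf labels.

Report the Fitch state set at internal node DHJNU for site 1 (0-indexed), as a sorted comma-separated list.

site 0, node DU: D={G} ∪ U={A} → {A,G} (+1)
site 0, node HJ: H={C} ∪ J={G} → {C,G} (+1)
site 0, node HJN: HJ={C,G} ∪ N={A} → {A,C,G} (+1)
site 0, node DHJNU: DU={A,G} ∩ HJN={A,C,G} → {A,G} (+0)
site 1, node DU: D={G} ∪ U={A} → {A,G} (+1)
site 1, node HJ: H={G} ∪ J={T} → {G,T} (+1)
site 1, node HJN: HJ={G,T} ∪ N={C} → {C,G,T} (+1)
site 1, node DHJNU: DU={A,G} ∩ HJN={C,G,T} → {G} (+0)
site 2, node DU: D={G} ∪ U={C} → {C,G} (+1)
site 2, node HJ: H={C} ∪ J={A} → {A,C} (+1)
site 2, node HJN: HJ={A,C} ∪ N={T} → {A,C,T} (+1)
site 2, node DHJNU: DU={C,G} ∩ HJN={A,C,T} → {C} (+0)
site 3, node DU: D={G} ∩ U={G} → {G} (+0)
site 3, node HJ: H={A} ∪ J={G} → {A,G} (+1)
site 3, node HJN: HJ={A,G} ∪ N={T} → {A,G,T} (+1)
site 3, node DHJNU: DU={G} ∩ HJN={A,G,T} → {G} (+0)
per-site changes: [3, 3, 3, 2]; total = 11

G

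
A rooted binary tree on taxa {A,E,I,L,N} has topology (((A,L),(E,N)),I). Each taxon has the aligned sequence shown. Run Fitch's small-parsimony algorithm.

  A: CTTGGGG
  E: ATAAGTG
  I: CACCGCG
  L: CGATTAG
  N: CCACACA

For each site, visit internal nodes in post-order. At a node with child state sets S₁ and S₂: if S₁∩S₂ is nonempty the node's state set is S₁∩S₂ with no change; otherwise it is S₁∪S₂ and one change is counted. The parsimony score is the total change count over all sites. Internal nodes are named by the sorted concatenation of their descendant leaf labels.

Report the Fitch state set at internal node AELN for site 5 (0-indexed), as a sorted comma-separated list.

AL@0: {C} ∩ {C} = {C} (intersection, +0)
EN@0: {A} ∪ {C} = {A,C} (union, +1)
AELN@0: {C} ∩ {A,C} = {C} (intersection, +0)
AEILN@0: {C} ∩ {C} = {C} (intersection, +0)
AL@1: {T} ∪ {G} = {G,T} (union, +1)
EN@1: {T} ∪ {C} = {C,T} (union, +1)
AELN@1: {G,T} ∩ {C,T} = {T} (intersection, +0)
AEILN@1: {T} ∪ {A} = {A,T} (union, +1)
AL@2: {T} ∪ {A} = {A,T} (union, +1)
EN@2: {A} ∩ {A} = {A} (intersection, +0)
AELN@2: {A,T} ∩ {A} = {A} (intersection, +0)
AEILN@2: {A} ∪ {C} = {A,C} (union, +1)
AL@3: {G} ∪ {T} = {G,T} (union, +1)
EN@3: {A} ∪ {C} = {A,C} (union, +1)
AELN@3: {G,T} ∪ {A,C} = {A,C,G,T} (union, +1)
AEILN@3: {A,C,G,T} ∩ {C} = {C} (intersection, +0)
AL@4: {G} ∪ {T} = {G,T} (union, +1)
EN@4: {G} ∪ {A} = {A,G} (union, +1)
AELN@4: {G,T} ∩ {A,G} = {G} (intersection, +0)
AEILN@4: {G} ∩ {G} = {G} (intersection, +0)
AL@5: {G} ∪ {A} = {A,G} (union, +1)
EN@5: {T} ∪ {C} = {C,T} (union, +1)
AELN@5: {A,G} ∪ {C,T} = {A,C,G,T} (union, +1)
AEILN@5: {A,C,G,T} ∩ {C} = {C} (intersection, +0)
AL@6: {G} ∩ {G} = {G} (intersection, +0)
EN@6: {G} ∪ {A} = {A,G} (union, +1)
AELN@6: {G} ∩ {A,G} = {G} (intersection, +0)
AEILN@6: {G} ∩ {G} = {G} (intersection, +0)
per-site changes: [1, 3, 2, 3, 2, 3, 1]; total = 15

A,C,G,T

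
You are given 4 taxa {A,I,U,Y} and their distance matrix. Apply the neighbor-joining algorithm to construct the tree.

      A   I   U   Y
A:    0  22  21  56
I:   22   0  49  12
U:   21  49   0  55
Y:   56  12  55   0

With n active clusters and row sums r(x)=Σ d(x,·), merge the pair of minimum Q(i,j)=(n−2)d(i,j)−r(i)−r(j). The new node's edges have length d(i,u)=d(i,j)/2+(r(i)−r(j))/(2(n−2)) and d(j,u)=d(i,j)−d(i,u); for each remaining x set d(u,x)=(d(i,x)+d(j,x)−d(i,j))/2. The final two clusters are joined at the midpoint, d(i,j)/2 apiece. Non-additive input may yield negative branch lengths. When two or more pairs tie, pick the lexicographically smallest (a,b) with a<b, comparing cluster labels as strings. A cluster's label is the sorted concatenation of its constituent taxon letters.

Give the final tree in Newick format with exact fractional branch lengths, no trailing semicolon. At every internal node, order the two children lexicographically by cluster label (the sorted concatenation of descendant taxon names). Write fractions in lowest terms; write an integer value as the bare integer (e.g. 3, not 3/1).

(((A:4,U:17):29,I:-4):8,Y:8)

step 1: merge (A,U) at d=21, Q=-182; branch lengths A→4, U→17; new cluster AU
  updated: d(AU,I)=25, d(AU,Y)=45
step 2: merge (AU,I) at d=25, Q=-82; branch lengths AU→29, I→-4; new cluster AIU
  updated: d(AIU,Y)=16
step 3: merge (AIU,Y) at d=16; branch lengths AIU→8, Y→8; new cluster AIUY
final tree: (((A:4,U:17):29,I:-4):8,Y:8)
total length: 62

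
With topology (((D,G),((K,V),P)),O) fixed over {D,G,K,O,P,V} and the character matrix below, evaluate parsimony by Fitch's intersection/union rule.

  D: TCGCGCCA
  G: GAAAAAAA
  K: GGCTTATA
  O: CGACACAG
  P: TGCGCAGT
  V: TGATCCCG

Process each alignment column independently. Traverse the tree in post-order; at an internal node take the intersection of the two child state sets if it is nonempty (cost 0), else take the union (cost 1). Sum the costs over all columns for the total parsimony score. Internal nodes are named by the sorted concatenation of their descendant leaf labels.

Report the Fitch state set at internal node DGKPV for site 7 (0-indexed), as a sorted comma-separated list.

A

[col 0] DG: children D:{T}, G:{G} ∪→ {G,T}; cost 1
[col 0] KV: children K:{G}, V:{T} ∪→ {G,T}; cost 1
[col 0] KPV: children KV:{G,T}, P:{T} ∩→ {T}; cost 0
[col 0] DGKPV: children DG:{G,T}, KPV:{T} ∩→ {T}; cost 0
[col 0] DGKOPV: children DGKPV:{T}, O:{C} ∪→ {C,T}; cost 1
[col 1] DG: children D:{C}, G:{A} ∪→ {A,C}; cost 1
[col 1] KV: children K:{G}, V:{G} ∩→ {G}; cost 0
[col 1] KPV: children KV:{G}, P:{G} ∩→ {G}; cost 0
[col 1] DGKPV: children DG:{A,C}, KPV:{G} ∪→ {A,C,G}; cost 1
[col 1] DGKOPV: children DGKPV:{A,C,G}, O:{G} ∩→ {G}; cost 0
[col 2] DG: children D:{G}, G:{A} ∪→ {A,G}; cost 1
[col 2] KV: children K:{C}, V:{A} ∪→ {A,C}; cost 1
[col 2] KPV: children KV:{A,C}, P:{C} ∩→ {C}; cost 0
[col 2] DGKPV: children DG:{A,G}, KPV:{C} ∪→ {A,C,G}; cost 1
[col 2] DGKOPV: children DGKPV:{A,C,G}, O:{A} ∩→ {A}; cost 0
[col 3] DG: children D:{C}, G:{A} ∪→ {A,C}; cost 1
[col 3] KV: children K:{T}, V:{T} ∩→ {T}; cost 0
[col 3] KPV: children KV:{T}, P:{G} ∪→ {G,T}; cost 1
[col 3] DGKPV: children DG:{A,C}, KPV:{G,T} ∪→ {A,C,G,T}; cost 1
[col 3] DGKOPV: children DGKPV:{A,C,G,T}, O:{C} ∩→ {C}; cost 0
[col 4] DG: children D:{G}, G:{A} ∪→ {A,G}; cost 1
[col 4] KV: children K:{T}, V:{C} ∪→ {C,T}; cost 1
[col 4] KPV: children KV:{C,T}, P:{C} ∩→ {C}; cost 0
[col 4] DGKPV: children DG:{A,G}, KPV:{C} ∪→ {A,C,G}; cost 1
[col 4] DGKOPV: children DGKPV:{A,C,G}, O:{A} ∩→ {A}; cost 0
[col 5] DG: children D:{C}, G:{A} ∪→ {A,C}; cost 1
[col 5] KV: children K:{A}, V:{C} ∪→ {A,C}; cost 1
[col 5] KPV: children KV:{A,C}, P:{A} ∩→ {A}; cost 0
[col 5] DGKPV: children DG:{A,C}, KPV:{A} ∩→ {A}; cost 0
[col 5] DGKOPV: children DGKPV:{A}, O:{C} ∪→ {A,C}; cost 1
[col 6] DG: children D:{C}, G:{A} ∪→ {A,C}; cost 1
[col 6] KV: children K:{T}, V:{C} ∪→ {C,T}; cost 1
[col 6] KPV: children KV:{C,T}, P:{G} ∪→ {C,G,T}; cost 1
[col 6] DGKPV: children DG:{A,C}, KPV:{C,G,T} ∩→ {C}; cost 0
[col 6] DGKOPV: children DGKPV:{C}, O:{A} ∪→ {A,C}; cost 1
[col 7] DG: children D:{A}, G:{A} ∩→ {A}; cost 0
[col 7] KV: children K:{A}, V:{G} ∪→ {A,G}; cost 1
[col 7] KPV: children KV:{A,G}, P:{T} ∪→ {A,G,T}; cost 1
[col 7] DGKPV: children DG:{A}, KPV:{A,G,T} ∩→ {A}; cost 0
[col 7] DGKOPV: children DGKPV:{A}, O:{G} ∪→ {A,G}; cost 1
per-site changes: [3, 2, 3, 3, 3, 3, 4, 3]; total = 24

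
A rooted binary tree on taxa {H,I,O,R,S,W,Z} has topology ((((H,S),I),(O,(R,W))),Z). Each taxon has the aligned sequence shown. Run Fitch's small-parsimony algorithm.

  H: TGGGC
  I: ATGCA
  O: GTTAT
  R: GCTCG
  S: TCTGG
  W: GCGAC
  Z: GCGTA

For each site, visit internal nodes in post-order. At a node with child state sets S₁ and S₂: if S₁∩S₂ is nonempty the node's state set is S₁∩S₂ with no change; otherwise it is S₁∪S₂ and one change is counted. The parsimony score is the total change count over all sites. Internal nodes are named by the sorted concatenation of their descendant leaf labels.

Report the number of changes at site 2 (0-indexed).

site 0, node HS: H={T} ∩ S={T} → {T} (+0)
site 0, node HIS: HS={T} ∪ I={A} → {A,T} (+1)
site 0, node RW: R={G} ∩ W={G} → {G} (+0)
site 0, node ORW: O={G} ∩ RW={G} → {G} (+0)
site 0, node HIORSW: HIS={A,T} ∪ ORW={G} → {A,G,T} (+1)
site 0, node HIORSWZ: HIORSW={A,G,T} ∩ Z={G} → {G} (+0)
site 1, node HS: H={G} ∪ S={C} → {C,G} (+1)
site 1, node HIS: HS={C,G} ∪ I={T} → {C,G,T} (+1)
site 1, node RW: R={C} ∩ W={C} → {C} (+0)
site 1, node ORW: O={T} ∪ RW={C} → {C,T} (+1)
site 1, node HIORSW: HIS={C,G,T} ∩ ORW={C,T} → {C,T} (+0)
site 1, node HIORSWZ: HIORSW={C,T} ∩ Z={C} → {C} (+0)
site 2, node HS: H={G} ∪ S={T} → {G,T} (+1)
site 2, node HIS: HS={G,T} ∩ I={G} → {G} (+0)
site 2, node RW: R={T} ∪ W={G} → {G,T} (+1)
site 2, node ORW: O={T} ∩ RW={G,T} → {T} (+0)
site 2, node HIORSW: HIS={G} ∪ ORW={T} → {G,T} (+1)
site 2, node HIORSWZ: HIORSW={G,T} ∩ Z={G} → {G} (+0)
site 3, node HS: H={G} ∩ S={G} → {G} (+0)
site 3, node HIS: HS={G} ∪ I={C} → {C,G} (+1)
site 3, node RW: R={C} ∪ W={A} → {A,C} (+1)
site 3, node ORW: O={A} ∩ RW={A,C} → {A} (+0)
site 3, node HIORSW: HIS={C,G} ∪ ORW={A} → {A,C,G} (+1)
site 3, node HIORSWZ: HIORSW={A,C,G} ∪ Z={T} → {A,C,G,T} (+1)
site 4, node HS: H={C} ∪ S={G} → {C,G} (+1)
site 4, node HIS: HS={C,G} ∪ I={A} → {A,C,G} (+1)
site 4, node RW: R={G} ∪ W={C} → {C,G} (+1)
site 4, node ORW: O={T} ∪ RW={C,G} → {C,G,T} (+1)
site 4, node HIORSW: HIS={A,C,G} ∩ ORW={C,G,T} → {C,G} (+0)
site 4, node HIORSWZ: HIORSW={C,G} ∪ Z={A} → {A,C,G} (+1)
per-site changes: [2, 3, 3, 4, 5]; total = 17

3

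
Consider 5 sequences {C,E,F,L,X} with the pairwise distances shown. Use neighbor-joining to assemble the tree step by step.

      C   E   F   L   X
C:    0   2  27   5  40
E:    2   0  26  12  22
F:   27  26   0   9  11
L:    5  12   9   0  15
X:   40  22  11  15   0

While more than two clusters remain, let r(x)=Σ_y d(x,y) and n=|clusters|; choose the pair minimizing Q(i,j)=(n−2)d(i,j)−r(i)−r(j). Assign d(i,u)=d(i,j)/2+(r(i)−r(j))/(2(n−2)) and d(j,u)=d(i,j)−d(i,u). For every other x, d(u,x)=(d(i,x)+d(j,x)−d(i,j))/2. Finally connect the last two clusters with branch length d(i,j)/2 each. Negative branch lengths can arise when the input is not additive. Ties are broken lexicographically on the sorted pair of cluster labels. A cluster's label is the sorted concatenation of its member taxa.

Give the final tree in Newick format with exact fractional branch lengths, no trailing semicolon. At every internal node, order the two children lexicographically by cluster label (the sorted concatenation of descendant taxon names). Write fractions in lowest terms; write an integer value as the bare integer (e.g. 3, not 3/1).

((((C:3,E:-1):93/8,L:-33/8):85/8,F:23/8):65/16,X:65/16)

step 1: merge (C,E) at d=2, Q=-130; branch lengths C→3, E→-1; new cluster CE
  updated: d(CE,F)=51/2, d(CE,L)=15/2, d(CE,X)=30
step 2: merge (CE,L) at d=15/2, Q=-159/2; branch lengths CE→93/8, L→-33/8; new cluster CEL
  updated: d(CEL,F)=27/2, d(CEL,X)=75/4
step 3: merge (CEL,F) at d=27/2, Q=-173/4; branch lengths CEL→85/8, F→23/8; new cluster CEFL
  updated: d(CEFL,X)=65/8
step 4: merge (CEFL,X) at d=65/8; branch lengths CEFL→65/16, X→65/16; new cluster CEFLX
final tree: ((((C:3,E:-1):93/8,L:-33/8):85/8,F:23/8):65/16,X:65/16)
total length: 249/8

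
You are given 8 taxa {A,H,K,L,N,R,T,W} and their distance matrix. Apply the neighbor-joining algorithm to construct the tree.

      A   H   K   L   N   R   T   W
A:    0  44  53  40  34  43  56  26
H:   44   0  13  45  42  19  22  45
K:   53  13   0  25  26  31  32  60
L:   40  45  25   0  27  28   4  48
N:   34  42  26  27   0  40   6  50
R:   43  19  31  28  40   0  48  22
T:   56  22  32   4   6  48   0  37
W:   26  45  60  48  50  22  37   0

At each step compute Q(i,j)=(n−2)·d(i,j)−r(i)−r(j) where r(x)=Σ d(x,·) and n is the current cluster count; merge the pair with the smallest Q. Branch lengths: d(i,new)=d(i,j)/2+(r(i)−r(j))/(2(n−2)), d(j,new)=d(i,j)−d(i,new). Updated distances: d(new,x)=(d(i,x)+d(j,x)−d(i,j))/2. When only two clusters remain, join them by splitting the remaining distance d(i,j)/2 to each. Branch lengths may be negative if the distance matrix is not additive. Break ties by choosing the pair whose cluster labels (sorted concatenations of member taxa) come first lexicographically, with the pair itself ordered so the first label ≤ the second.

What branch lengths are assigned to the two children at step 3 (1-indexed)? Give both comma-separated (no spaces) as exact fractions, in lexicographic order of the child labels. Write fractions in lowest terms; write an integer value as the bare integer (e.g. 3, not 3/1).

iteration 1: select A,W (d=26, Q=-428); attach at lengths (41/3, 37/3); label the merged cluster AW
  updated: d(AW,H)=63/2, d(AW,K)=87/2, d(AW,L)=31, d(AW,N)=29, d(AW,R)=39/2, d(AW,T)=67/2
iteration 2: select L,T (d=4, Q=-571/2); attach at lengths (69/20, 11/20); label the merged cluster LT
  updated: d(AW,LT)=121/4, d(H,LT)=63/2, d(K,LT)=53/2, d(LT,N)=29/2, d(LT,R)=36
iteration 3: select LT,N (d=29/2, Q=-929/4); attach at lengths (181/32, 283/32); label the merged cluster LNT
  updated: d(AW,LNT)=179/8, d(H,LNT)=59/2, d(K,LNT)=19, d(LNT,R)=123/4
iteration 4: select H,K (d=13, Q=-321/2); attach at lengths (17/4, 35/4); label the merged cluster HK
  updated: d(AW,HK)=31, d(HK,LNT)=71/4, d(HK,R)=37/2
iteration 5: select AW,R (d=39/2, Q=-821/8); attach at lengths (345/32, 279/32); label the merged cluster ARW
  updated: d(ARW,HK)=15, d(ARW,LNT)=269/16
iteration 6: select ARW,HK (d=15, Q=-793/16); attach at lengths (225/32, 255/32); label the merged cluster AHKRW
  updated: d(AHKRW,LNT)=313/32
iteration 7: select AHKRW,LNT (d=313/32); attach at lengths (313/64, 313/64); label the merged cluster AHKLNRTW
final tree: ((((A:41/3,W:37/3):345/32,R:279/32):225/32,(H:17/4,K:35/4):255/32):313/64,((L:69/20,T:11/20):181/32,N:283/32):313/64)
total length: 3257/32

181/32,283/32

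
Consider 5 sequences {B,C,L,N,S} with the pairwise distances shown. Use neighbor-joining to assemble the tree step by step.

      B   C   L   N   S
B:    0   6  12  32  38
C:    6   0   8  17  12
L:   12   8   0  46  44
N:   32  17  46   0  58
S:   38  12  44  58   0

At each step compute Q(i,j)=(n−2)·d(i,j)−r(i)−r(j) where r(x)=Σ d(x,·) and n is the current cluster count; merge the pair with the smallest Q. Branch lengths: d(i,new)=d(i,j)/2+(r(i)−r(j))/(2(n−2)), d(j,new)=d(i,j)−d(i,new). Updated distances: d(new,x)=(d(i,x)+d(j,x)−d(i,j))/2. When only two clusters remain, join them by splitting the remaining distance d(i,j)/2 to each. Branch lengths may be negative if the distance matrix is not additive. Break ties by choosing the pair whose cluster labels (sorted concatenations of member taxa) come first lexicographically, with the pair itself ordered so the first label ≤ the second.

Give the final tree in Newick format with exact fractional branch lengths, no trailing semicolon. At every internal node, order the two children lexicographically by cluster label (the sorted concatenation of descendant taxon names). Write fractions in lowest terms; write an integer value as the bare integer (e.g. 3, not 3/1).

((((B:7/3,L:29/3):27/4,N:105/4):21/4,C:-51/4):99/8,S:99/8)

iteration 1: select B,L (d=12, Q=-162); attach at lengths (7/3, 29/3); label the merged cluster BL
  updated: d(BL,C)=1, d(BL,N)=33, d(BL,S)=35
iteration 2: select BL,N (d=33, Q=-111); attach at lengths (27/4, 105/4); label the merged cluster BLN
  updated: d(BLN,C)=-15/2, d(BLN,S)=30
iteration 3: select BLN,C (d=-15/2, Q=-69/2); attach at lengths (21/4, -51/4); label the merged cluster BCLN
  updated: d(BCLN,S)=99/4
iteration 4: select BCLN,S (d=99/4); attach at lengths (99/8, 99/8); label the merged cluster BCLNS
final tree: ((((B:7/3,L:29/3):27/4,N:105/4):21/4,C:-51/4):99/8,S:99/8)
total length: 249/4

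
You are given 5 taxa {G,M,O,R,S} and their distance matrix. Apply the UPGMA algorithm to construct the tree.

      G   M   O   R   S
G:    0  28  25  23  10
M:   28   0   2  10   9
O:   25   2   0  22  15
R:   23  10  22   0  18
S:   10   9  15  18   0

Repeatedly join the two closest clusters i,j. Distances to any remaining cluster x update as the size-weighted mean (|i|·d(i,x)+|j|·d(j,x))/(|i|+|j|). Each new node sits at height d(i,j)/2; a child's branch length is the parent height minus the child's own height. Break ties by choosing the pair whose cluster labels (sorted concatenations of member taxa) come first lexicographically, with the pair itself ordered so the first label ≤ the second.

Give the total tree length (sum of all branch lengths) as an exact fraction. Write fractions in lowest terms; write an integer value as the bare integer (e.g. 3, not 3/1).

step 1: merge (M,O) at d=2; branch lengths M→1, O→1; new cluster MO
  updated: d(G,MO)=53/2, d(MO,R)=16, d(MO,S)=12
step 2: merge (G,S) at d=10; branch lengths G→5, S→5; new cluster GS
  updated: d(GS,MO)=77/4, d(GS,R)=41/2
step 3: merge (MO,R) at d=16; branch lengths MO→7, R→8; new cluster MOR
  updated: d(GS,MOR)=59/3
step 4: merge (GS,MOR) at d=59/3; branch lengths GS→29/6, MOR→11/6; new cluster GMORS
final tree: ((G:5,S:5):29/6,((M:1,O:1):7,R:8):11/6)
total length: 101/3

101/3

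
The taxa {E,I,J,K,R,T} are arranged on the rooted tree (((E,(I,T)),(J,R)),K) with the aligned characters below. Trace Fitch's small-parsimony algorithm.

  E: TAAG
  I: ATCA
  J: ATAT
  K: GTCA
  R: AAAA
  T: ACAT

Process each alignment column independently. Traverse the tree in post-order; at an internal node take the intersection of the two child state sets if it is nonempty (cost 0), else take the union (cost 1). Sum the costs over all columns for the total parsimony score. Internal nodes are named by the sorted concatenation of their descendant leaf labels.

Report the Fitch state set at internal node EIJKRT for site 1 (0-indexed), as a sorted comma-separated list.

T

site 0, node IT: I={A} ∩ T={A} → {A} (+0)
site 0, node EIT: E={T} ∪ IT={A} → {A,T} (+1)
site 0, node JR: J={A} ∩ R={A} → {A} (+0)
site 0, node EIJRT: EIT={A,T} ∩ JR={A} → {A} (+0)
site 0, node EIJKRT: EIJRT={A} ∪ K={G} → {A,G} (+1)
site 1, node IT: I={T} ∪ T={C} → {C,T} (+1)
site 1, node EIT: E={A} ∪ IT={C,T} → {A,C,T} (+1)
site 1, node JR: J={T} ∪ R={A} → {A,T} (+1)
site 1, node EIJRT: EIT={A,C,T} ∩ JR={A,T} → {A,T} (+0)
site 1, node EIJKRT: EIJRT={A,T} ∩ K={T} → {T} (+0)
site 2, node IT: I={C} ∪ T={A} → {A,C} (+1)
site 2, node EIT: E={A} ∩ IT={A,C} → {A} (+0)
site 2, node JR: J={A} ∩ R={A} → {A} (+0)
site 2, node EIJRT: EIT={A} ∩ JR={A} → {A} (+0)
site 2, node EIJKRT: EIJRT={A} ∪ K={C} → {A,C} (+1)
site 3, node IT: I={A} ∪ T={T} → {A,T} (+1)
site 3, node EIT: E={G} ∪ IT={A,T} → {A,G,T} (+1)
site 3, node JR: J={T} ∪ R={A} → {A,T} (+1)
site 3, node EIJRT: EIT={A,G,T} ∩ JR={A,T} → {A,T} (+0)
site 3, node EIJKRT: EIJRT={A,T} ∩ K={A} → {A} (+0)
per-site changes: [2, 3, 2, 3]; total = 10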